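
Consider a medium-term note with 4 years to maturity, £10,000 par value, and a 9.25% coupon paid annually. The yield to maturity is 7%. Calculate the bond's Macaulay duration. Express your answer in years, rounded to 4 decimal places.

3.5387 years

Periodic yield y = 0.07. Discount each cash flow and weight by its year:
  t   CF        PV=CF/(1+0.07)^t    t·PV
  1       925.00       864.4860       864.4860
  2       925.00       807.9308     1,615.8616
  3       925.00       755.0755     2,265.2266
  4    10,925.00     8,334.6302    33,338.5208
  Σ                 10,762.1225    38,084.0950
Price P = Σ PV = 10,762.1225.
Macaulay duration = Σ(t·PV) / P = 38,084.0950 / 10,762.1225 = 3.53872 years.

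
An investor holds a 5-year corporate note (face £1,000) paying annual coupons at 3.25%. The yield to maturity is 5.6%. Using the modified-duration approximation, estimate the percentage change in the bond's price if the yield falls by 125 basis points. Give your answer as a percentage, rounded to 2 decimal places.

+5.53%

Periodic yield y = 0.056. Modified duration first:
  t   CF        PV=CF/(1+0.056)^t    t·PV
  1        32.50        30.7765        30.7765
  2        32.50        29.1444        58.2889
  3        32.50        27.5989        82.7967
  4        32.50        26.1353       104.5412
  5     1,032.50       786.2678     3,931.3388
  Σ                    899.9229     4,207.7421
P = 899.9229; D_Mac = 4.67567 yrs; D_mod = 4.67567/(1+0.056) = 4.42772 yrs.
ΔP/P ≈ -D_mod · Δy = -4.42772 × (-0.0125) = +0.055346 = +5.5346%.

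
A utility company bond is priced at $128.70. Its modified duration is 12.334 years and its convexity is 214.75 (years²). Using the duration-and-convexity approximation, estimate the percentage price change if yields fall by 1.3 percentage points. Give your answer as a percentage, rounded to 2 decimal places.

Duration effect: -D_mod·Δy = -12.334 × (-0.013) = +0.160342
Convexity effect: ½·C·(Δy)² = 0.5 × 214.75 × (-0.013)² = +0.018146375
ΔP/P ≈ +0.160342 + 0.018146375 = +0.178488375
= +17.8488375%.

+17.85%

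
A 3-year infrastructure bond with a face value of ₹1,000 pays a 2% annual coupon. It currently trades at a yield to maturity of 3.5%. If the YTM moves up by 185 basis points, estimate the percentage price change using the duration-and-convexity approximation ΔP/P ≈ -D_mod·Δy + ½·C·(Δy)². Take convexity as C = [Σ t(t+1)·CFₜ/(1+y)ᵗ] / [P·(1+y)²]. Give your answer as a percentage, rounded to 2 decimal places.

-5.07%

With y = 0.035:
  t   CF        PV=CF/(1+0.035)^t    t·PV        t(t+1)·PV
  1        20.00        19.3237        19.3237          38.6473
  2        20.00        18.6702        37.3404         112.0213
  3     1,020.00       919.9816     2,759.9447      11,039.7787
  Σ                    957.9754     2,816.6088      11,190.4473
P = 957.9754; D_Mac = 2.94017 yrs; D_mod = 2.84074 yrs; C = 10.90467.
Duration effect: -2.84074 × (+0.0185) = -0.052554
Convexity effect: 0.5 × 10.90467 × (0.0185)² = +0.0018661
ΔP/P ≈ -0.052554 + 0.0018661 = -0.050688 = -5.0688%.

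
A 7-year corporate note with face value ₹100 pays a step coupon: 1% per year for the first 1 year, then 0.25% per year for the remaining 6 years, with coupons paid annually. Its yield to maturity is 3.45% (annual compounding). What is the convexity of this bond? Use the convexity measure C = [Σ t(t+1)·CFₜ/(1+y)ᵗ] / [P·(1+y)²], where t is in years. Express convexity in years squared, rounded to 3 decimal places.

With y = 0.0345:
  t   CF        PV=CF/(1+0.0345)^t    t·PV        t(t+1)·PV
  1         1.00         0.9667         0.9667           1.9333
  2         0.25         0.2336         0.4672           1.4016
  3         0.25         0.2258         0.6774           2.7098
  4         0.25         0.2183         0.8731           4.3656
  5         0.25         0.2110         1.0550           6.3301
  6         0.25         0.2040         1.2238           8.5666
  7       100.25        79.0626       553.4380       4,427.5038
  Σ                     81.1219       558.7012       4,452.8108
P = 81.1219.
Convexity = Σ t(t+1)·PV / [P·(1+y)²] = 4,452.8108 / (81.1219 × 1.070190) = 51.29030.

51.290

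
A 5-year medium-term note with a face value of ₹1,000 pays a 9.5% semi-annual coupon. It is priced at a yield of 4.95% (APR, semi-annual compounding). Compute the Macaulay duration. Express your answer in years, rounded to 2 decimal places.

4.18 years

Periodic yield y = 0.02475. Discount each cash flow and weight by its period:
  t   CF        PV=CF/(1+0.02475)^t    t·PV
  1        47.50        46.3528        46.3528
  2        47.50        45.2332        90.4665
  3        47.50        44.1408       132.4223
  4        47.50        43.0747       172.2987
  5        47.50        42.0343       210.1716
  6        47.50        41.0191       246.1146
  7        47.50        40.0284       280.1987
  8        47.50        39.0616       312.4929
  9        47.50        38.1182       343.0637
  10    1,047.50       820.3039     8,203.0387
  Σ                  1,199.3669    10,036.6204
Price P = Σ PV = 1,199.3669.
Macaulay duration = Σ(t·PV) / P = 10,036.6204 / 1,199.3669 = 8.36827 half-year periods.
In years: 8.36827 / 2 = 4.18413 years.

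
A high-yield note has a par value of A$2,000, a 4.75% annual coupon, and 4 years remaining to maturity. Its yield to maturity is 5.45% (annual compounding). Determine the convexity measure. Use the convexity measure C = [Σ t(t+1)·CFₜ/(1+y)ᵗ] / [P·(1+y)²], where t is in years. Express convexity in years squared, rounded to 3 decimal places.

With y = 0.0545:
  t   CF        PV=CF/(1+0.0545)^t    t·PV        t(t+1)·PV
  1        95.00        90.0901        90.0901         180.1802
  2        95.00        85.4339       170.8679         512.6036
  3        95.00        81.0184       243.0553         972.2212
  4     2,095.00     1,694.3288     6,777.3152      33,886.5758
  Σ                  1,950.8713     7,281.3284      35,551.5809
P = 1,950.8713.
Convexity = Σ t(t+1)·PV / [P·(1+y)²] = 35,551.5809 / (1,950.8713 × 1.111970) = 16.38842.

16.388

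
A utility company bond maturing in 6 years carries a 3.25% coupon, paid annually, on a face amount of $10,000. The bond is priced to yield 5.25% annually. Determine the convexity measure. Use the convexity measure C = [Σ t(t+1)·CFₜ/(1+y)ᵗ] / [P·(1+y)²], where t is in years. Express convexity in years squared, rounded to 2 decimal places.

With y = 0.0525:
  t   CF        PV=CF/(1+0.0525)^t    t·PV        t(t+1)·PV
  1       325.00       308.7886       308.7886         617.5772
  2       325.00       293.3858       586.7717       1,760.3151
  3       325.00       278.7514       836.2542       3,345.0167
  4       325.00       264.8469     1,059.3877       5,296.9386
  5       325.00       251.6360     1,258.1802       7,549.0811
  6    10,325.00     7,595.5186    45,573.1118     319,011.7825
  Σ                  8,992.9274    49,622.4942     337,580.7112
P = 8,992.9274.
Convexity = Σ t(t+1)·PV / [P·(1+y)²] = 337,580.7112 / (8,992.9274 × 1.107756) = 33.88694.

33.89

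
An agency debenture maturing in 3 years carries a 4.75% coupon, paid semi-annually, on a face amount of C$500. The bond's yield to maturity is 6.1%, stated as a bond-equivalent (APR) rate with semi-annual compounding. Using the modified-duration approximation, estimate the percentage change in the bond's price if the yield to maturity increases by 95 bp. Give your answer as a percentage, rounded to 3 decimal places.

Periodic yield y = 0.0305. Modified duration first:
  t   CF        PV=CF/(1+0.0305)^t    t·PV
  1       11.875        11.5235        11.5235
  2       11.875        11.1825        22.3649
  3       11.875        10.8515        32.5545
  4       11.875        10.5303        42.1213
  5       11.875        10.2187        51.0933
  6      511.875       427.4408     2,564.6446
  Σ                    481.7472     2,724.3021
P = 481.7472; D_Mac = 5.65504 half-year periods = 2.82752 yrs; D_mod = 2.82752/(1+0.0305) = 2.74384 yrs.
ΔP/P ≈ -D_mod · Δy = -2.74384 × (+0.0095) = -0.026066 = -2.6066%.

-2.607%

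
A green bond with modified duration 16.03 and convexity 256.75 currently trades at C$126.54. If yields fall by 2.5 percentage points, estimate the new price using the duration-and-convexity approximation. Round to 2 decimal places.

C$187.40

Duration effect: -D_mod·Δy = -16.03 × (-0.025) = +0.400750
Convexity effect: ½·C·(Δy)² = 0.5 × 256.75 × (-0.025)² = +0.080234375
ΔP/P ≈ +0.400750 + 0.080234375 = +0.480984375
New price ≈ 126.54 × (1 + 0.480984375) = 187.4037628125.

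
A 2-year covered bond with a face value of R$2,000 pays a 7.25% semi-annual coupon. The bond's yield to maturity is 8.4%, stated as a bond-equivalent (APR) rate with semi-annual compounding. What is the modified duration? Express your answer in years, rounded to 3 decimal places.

Periodic yield y = 0.042. First find Macaulay duration:
  t   CF        PV=CF/(1+0.042)^t    t·PV
  1        72.50        69.5777        69.5777
  2        72.50        66.7733       133.5465
  3        72.50        64.0818       192.2455
  4     2,072.50     1,758.0194     7,032.0776
  Σ                  1,958.4522     7,427.4473
P = 1,958.4522; Macaulay duration = 7,427.4473 / 1,958.4522 = 3.79251 half-year periods = 1.89625 years.
Modified duration = D_Mac / (1 + y) = 1.89625 / 1.042 = 1.81982 years.

1.820 years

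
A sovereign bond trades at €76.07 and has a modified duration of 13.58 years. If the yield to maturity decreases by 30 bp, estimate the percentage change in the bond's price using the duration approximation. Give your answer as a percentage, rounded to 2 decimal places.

+4.07%

Duration approximation: ΔP/P ≈ -D_mod · Δy = -13.58 × (-0.003) = +0.040740.
As a percentage: +4.0740%.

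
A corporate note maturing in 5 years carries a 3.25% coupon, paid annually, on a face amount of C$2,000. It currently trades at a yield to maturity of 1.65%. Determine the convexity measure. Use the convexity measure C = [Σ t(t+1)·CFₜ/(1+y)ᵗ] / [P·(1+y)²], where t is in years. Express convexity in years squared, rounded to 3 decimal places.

With y = 0.0165:
  t   CF        PV=CF/(1+0.0165)^t    t·PV        t(t+1)·PV
  1        65.00        63.9449        63.9449         127.8898
  2        65.00        62.9069       125.8139         377.4417
  3        65.00        61.8858       185.6575         742.6299
  4        65.00        60.8813       243.5251       1,217.6257
  5     2,065.00     1,902.7562     9,513.7809      57,082.6854
  Σ                  2,152.3751    10,132.7223      59,548.2726
P = 2,152.3751.
Convexity = Σ t(t+1)·PV / [P·(1+y)²] = 59,548.2726 / (2,152.3751 × 1.033272) = 26.77543.

26.775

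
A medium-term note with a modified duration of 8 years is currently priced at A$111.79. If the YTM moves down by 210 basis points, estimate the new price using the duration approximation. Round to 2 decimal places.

Duration approximation: ΔP/P ≈ -D_mod · Δy = -8 × (-0.021) = +0.168000.
New price ≈ 111.79 × (1 + 0.168000) = 130.57072.

A$130.57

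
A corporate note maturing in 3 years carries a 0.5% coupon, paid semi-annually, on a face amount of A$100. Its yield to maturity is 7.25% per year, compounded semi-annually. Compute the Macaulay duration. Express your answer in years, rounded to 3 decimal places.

Periodic yield y = 0.03625. Discount each cash flow and weight by its period:
  t   CF        PV=CF/(1+0.03625)^t    t·PV
  1         0.25         0.2413         0.2413
  2         0.25         0.2328         0.4656
  3         0.25         0.2247         0.6740
  4         0.25         0.2168         0.8672
  5         0.25         0.2092         1.0461
  6       100.25        80.9650       485.7898
  Σ                     82.0897       489.0841
Price P = Σ PV = 82.0897.
Macaulay duration = Σ(t·PV) / P = 489.0841 / 82.0897 = 5.95792 half-year periods.
In years: 5.95792 / 2 = 2.97896 years.

2.979 years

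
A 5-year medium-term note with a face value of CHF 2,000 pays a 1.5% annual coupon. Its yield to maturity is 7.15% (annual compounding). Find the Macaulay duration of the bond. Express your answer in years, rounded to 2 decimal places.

Periodic yield y = 0.0715. Discount each cash flow and weight by its year:
  t   CF        PV=CF/(1+0.0715)^t    t·PV
  1        30.00        27.9981        27.9981
  2        30.00        26.1298        52.2597
  3        30.00        24.3862        73.1587
  4        30.00        22.7590        91.0359
  5     2,030.00     1,437.2594     7,186.2971
  Σ                  1,538.5326     7,430.7495
Price P = Σ PV = 1,538.5326.
Macaulay duration = Σ(t·PV) / P = 7,430.7495 / 1,538.5326 = 4.82976 years.

4.83 years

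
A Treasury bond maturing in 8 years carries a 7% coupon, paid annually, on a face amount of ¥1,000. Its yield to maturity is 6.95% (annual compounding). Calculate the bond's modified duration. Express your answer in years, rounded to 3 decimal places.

5.977 years

Periodic yield y = 0.0695. First find Macaulay duration:
  t   CF        PV=CF/(1+0.0695)^t    t·PV
  1        70.00        65.4511        65.4511
  2        70.00        61.1979       122.3958
  3        70.00        57.2210       171.6631
  4        70.00        53.5026       214.0104
  5        70.00        50.0258       250.1290
  6        70.00        46.7749       280.6497
  7        70.00        43.7353       306.1474
  8     1,070.00       625.0827     5,000.6615
  Σ                  1,002.9914     6,411.1080
P = 1,002.9914; Macaulay duration = 6,411.1080 / 1,002.9914 = 6.39199 years.
Modified duration = D_Mac / (1 + y) = 6.39199 / 1.0695 = 5.97661 years.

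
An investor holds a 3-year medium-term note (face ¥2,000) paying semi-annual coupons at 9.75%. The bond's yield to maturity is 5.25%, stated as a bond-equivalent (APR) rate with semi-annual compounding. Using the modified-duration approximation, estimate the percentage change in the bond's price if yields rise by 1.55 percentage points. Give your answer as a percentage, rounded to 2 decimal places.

-4.07%

Periodic yield y = 0.02625. Modified duration first:
  t   CF        PV=CF/(1+0.02625)^t    t·PV
  1        97.50        95.0061        95.0061
  2        97.50        92.5760       185.1519
  3        97.50        90.2080       270.6240
  4        97.50        87.9006       351.6025
  5        97.50        85.6522       428.2612
  6     2,097.50     1,795.4898    10,772.9390
  Σ                  2,246.8328    12,103.5847
P = 2,246.8328; D_Mac = 5.38695 half-year periods = 2.69348 yrs; D_mod = 2.69348/(1+0.02625) = 2.62458 yrs.
ΔP/P ≈ -D_mod · Δy = -2.62458 × (+0.0155) = -0.040681 = -4.0681%.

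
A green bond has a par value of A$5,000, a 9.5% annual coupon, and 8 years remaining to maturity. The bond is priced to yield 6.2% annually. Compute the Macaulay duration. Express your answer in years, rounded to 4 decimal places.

6.1446 years

Periodic yield y = 0.062. Discount each cash flow and weight by its year:
  t   CF        PV=CF/(1+0.062)^t    t·PV
  1       475.00       447.2693       447.2693
  2       475.00       421.1575       842.3151
  3       475.00       396.5702     1,189.7106
  4       475.00       373.4183     1,493.6730
  5       475.00       351.6179     1,758.0897
  6       475.00       331.0903     1,986.5420
  7       475.00       311.7611     2,182.3280
  8     5,475.00     3,383.6699    27,069.3593
  Σ                  6,016.5546    36,969.2870
Price P = Σ PV = 6,016.5546.
Macaulay duration = Σ(t·PV) / P = 36,969.2870 / 6,016.5546 = 6.14459 years.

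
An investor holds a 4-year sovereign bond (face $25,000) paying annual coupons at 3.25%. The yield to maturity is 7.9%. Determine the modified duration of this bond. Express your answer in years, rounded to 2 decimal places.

Periodic yield y = 0.079. First find Macaulay duration:
  t   CF        PV=CF/(1+0.079)^t    t·PV
  1       812.50       753.0120       753.0120
  2       812.50       697.8796     1,395.7591
  3       812.50       646.7837     1,940.3510
  4    25,812.50    19,043.3913    76,173.5650
  Σ                 21,141.0665    80,262.6872
P = 21,141.0665; Macaulay duration = 80,262.6872 / 21,141.0665 = 3.79653 years.
Modified duration = D_Mac / (1 + y) = 3.79653 / 1.079 = 3.51856 years.

3.52 years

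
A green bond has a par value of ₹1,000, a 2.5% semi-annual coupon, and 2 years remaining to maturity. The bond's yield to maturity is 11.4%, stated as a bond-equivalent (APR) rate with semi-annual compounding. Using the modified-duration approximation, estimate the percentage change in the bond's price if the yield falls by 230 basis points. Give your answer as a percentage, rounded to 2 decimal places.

+4.26%

Periodic yield y = 0.057. Modified duration first:
  t   CF        PV=CF/(1+0.057)^t    t·PV
  1        12.50        11.8259        11.8259
  2        12.50        11.1882        22.3764
  3        12.50        10.5849        31.7546
  4     1,012.50       811.1386     3,244.5545
  Σ                    844.7376     3,310.5114
P = 844.7376; D_Mac = 3.91898 half-year periods = 1.95949 yrs; D_mod = 1.95949/(1+0.057) = 1.85382 yrs.
ΔP/P ≈ -D_mod · Δy = -1.85382 × (-0.023) = +0.042638 = +4.2638%.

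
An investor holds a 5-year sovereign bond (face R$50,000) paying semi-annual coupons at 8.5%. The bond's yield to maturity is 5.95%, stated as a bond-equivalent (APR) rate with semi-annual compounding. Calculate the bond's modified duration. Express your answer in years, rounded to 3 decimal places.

Periodic yield y = 0.02975. First find Macaulay duration:
  t   CF        PV=CF/(1+0.02975)^t    t·PV
  1     2,125.00     2,063.6077     2,063.6077
  2     2,125.00     2,003.9890     4,007.9780
  3     2,125.00     1,946.0927     5,838.2782
  4     2,125.00     1,889.8691     7,559.4765
  5     2,125.00     1,835.2699     9,176.3493
  6     2,125.00     1,782.2480    10,693.4879
  7     2,125.00     1,730.7579    12,115.3055
  8     2,125.00     1,680.7555    13,446.0436
  9     2,125.00     1,632.1976    14,689.7782
  10   52,125.00    38,880.1616   388,801.6163
  Σ                 55,444.9490   468,391.9212
P = 55,444.9490; Macaulay duration = 468,391.9212 / 55,444.9490 = 8.44787 half-year periods = 4.22394 years.
Modified duration = D_Mac / (1 + y) = 4.22394 / 1.02975 = 4.10191 years.

4.102 years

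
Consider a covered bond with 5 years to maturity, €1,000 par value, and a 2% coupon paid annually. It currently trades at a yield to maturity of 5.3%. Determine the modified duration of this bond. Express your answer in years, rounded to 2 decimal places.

4.55 years

Periodic yield y = 0.053. First find Macaulay duration:
  t   CF        PV=CF/(1+0.053)^t    t·PV
  1        20.00        18.9934        18.9934
  2        20.00        18.0374        36.0747
  3        20.00        17.1295        51.3885
  4        20.00        16.2673        65.0694
  5     1,020.00       787.8768     3,939.3840
  Σ                    858.3044     4,110.9100
P = 858.3044; Macaulay duration = 4,110.9100 / 858.3044 = 4.78957 years.
Modified duration = D_Mac / (1 + y) = 4.78957 / 1.053 = 4.54850 years.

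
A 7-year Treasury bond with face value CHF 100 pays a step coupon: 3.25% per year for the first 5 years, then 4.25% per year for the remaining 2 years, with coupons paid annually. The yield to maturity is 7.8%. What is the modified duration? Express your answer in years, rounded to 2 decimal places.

5.81 years

Periodic yield y = 0.078. First find Macaulay duration:
  t   CF        PV=CF/(1+0.078)^t    t·PV
  1         3.25         3.0148         3.0148
  2         3.25         2.7967         5.5934
  3         3.25         2.5943         7.7830
  4         3.25         2.4066         9.6265
  5         3.25         2.2325        11.1625
  6         4.25         2.7082        16.2490
  7       104.25        61.6233       431.3629
  Σ                     77.3764       484.7921
P = 77.3764; Macaulay duration = 484.7921 / 77.3764 = 6.26537 years.
Modified duration = D_Mac / (1 + y) = 6.26537 / 1.078 = 5.81203 years.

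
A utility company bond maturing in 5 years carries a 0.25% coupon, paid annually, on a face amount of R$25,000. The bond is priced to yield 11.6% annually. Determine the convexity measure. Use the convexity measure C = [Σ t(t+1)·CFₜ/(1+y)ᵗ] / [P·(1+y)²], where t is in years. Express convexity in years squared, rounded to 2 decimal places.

23.87

With y = 0.116:
  t   CF        PV=CF/(1+0.116)^t    t·PV        t(t+1)·PV
  1        62.50        56.0036        56.0036         112.0072
  2        62.50        50.1824       100.3648         301.0945
  3        62.50        44.9663       134.8990         539.5959
  4        62.50        40.2924       161.1696         805.8482
  5    25,062.50    14,477.8281    72,389.1407     434,334.8442
  Σ                 14,669.2729    72,841.5777     436,093.3900
P = 14,669.2729.
Convexity = Σ t(t+1)·PV / [P·(1+y)²] = 436,093.3900 / (14,669.2729 × 1.245456) = 23.86946.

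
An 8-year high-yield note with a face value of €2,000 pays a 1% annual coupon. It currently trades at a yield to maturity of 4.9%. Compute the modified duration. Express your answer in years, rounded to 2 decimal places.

7.32 years

Periodic yield y = 0.049. First find Macaulay duration:
  t   CF        PV=CF/(1+0.049)^t    t·PV
  1        20.00        19.0658        19.0658
  2        20.00        18.1752        36.3504
  3        20.00        17.3262        51.9786
  4        20.00        16.5169        66.0675
  5        20.00        15.7454        78.7268
  6        20.00        15.0099        90.0592
  7        20.00        14.3087       100.1612
  8     2,020.00     1,377.6772    11,021.4174
  Σ                  1,493.8252    11,463.8270
P = 1,493.8252; Macaulay duration = 11,463.8270 / 1,493.8252 = 7.67414 years.
Modified duration = D_Mac / (1 + y) = 7.67414 / 1.049 = 7.31567 years.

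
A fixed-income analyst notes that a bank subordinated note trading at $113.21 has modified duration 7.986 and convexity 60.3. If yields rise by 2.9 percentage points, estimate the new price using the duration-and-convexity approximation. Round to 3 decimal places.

Duration effect: -D_mod·Δy = -7.986 × (+0.029) = -0.231594
Convexity effect: ½·C·(Δy)² = 0.5 × 60.3 × (0.029)² = +0.02535615
ΔP/P ≈ -0.231594 + 0.02535615 = -0.20623785
New price ≈ 113.21 × (1 - 0.20623785) = 89.8618130015.

$89.862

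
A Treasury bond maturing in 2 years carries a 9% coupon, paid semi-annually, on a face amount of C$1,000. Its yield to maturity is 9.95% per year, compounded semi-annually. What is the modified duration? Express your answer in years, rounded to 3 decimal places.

1.784 years

Periodic yield y = 0.04975. First find Macaulay duration:
  t   CF        PV=CF/(1+0.04975)^t    t·PV
  1        45.00        42.8673        42.8673
  2        45.00        40.8358        81.6715
  3        45.00        38.9005       116.7014
  4     1,045.00       860.5434     3,442.1734
  Σ                    983.1469     3,683.4137
P = 983.1469; Macaulay duration = 3,683.4137 / 983.1469 = 3.74655 half-year periods = 1.87328 years.
Modified duration = D_Mac / (1 + y) = 1.87328 / 1.04975 = 1.78450 years.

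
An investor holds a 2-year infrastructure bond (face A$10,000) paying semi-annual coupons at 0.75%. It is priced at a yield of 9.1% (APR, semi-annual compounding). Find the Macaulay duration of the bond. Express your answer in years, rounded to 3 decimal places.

Periodic yield y = 0.0455. Discount each cash flow and weight by its period:
  t   CF        PV=CF/(1+0.0455)^t    t·PV
  1        37.50        35.8680        35.8680
  2        37.50        34.3070        68.6141
  3        37.50        32.8140        98.4420
  4    10,037.50     8,400.9695    33,603.8781
  Σ                  8,503.9586    33,806.8022
Price P = Σ PV = 8,503.9586.
Macaulay duration = Σ(t·PV) / P = 33,806.8022 / 8,503.9586 = 3.97542 half-year periods.
In years: 3.97542 / 2 = 1.98771 years.

1.988 years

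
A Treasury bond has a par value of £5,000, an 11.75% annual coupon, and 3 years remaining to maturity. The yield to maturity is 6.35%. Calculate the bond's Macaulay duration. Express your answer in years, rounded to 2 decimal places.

2.72 years

Periodic yield y = 0.0635. Discount each cash flow and weight by its year:
  t   CF        PV=CF/(1+0.0635)^t    t·PV
  1       587.50       552.4213       552.4213
  2       587.50       519.4370     1,038.8740
  3     5,587.50     4,645.2068    13,935.6204
  Σ                  5,717.0651    15,526.9157
Price P = Σ PV = 5,717.0651.
Macaulay duration = Σ(t·PV) / P = 15,526.9157 / 5,717.0651 = 2.71589 years.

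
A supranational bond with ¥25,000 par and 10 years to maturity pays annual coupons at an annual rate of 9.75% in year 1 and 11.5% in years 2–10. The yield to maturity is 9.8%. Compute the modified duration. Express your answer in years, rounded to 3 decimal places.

6.093 years

Periodic yield y = 0.098. First find Macaulay duration:
  t   CF        PV=CF/(1+0.098)^t    t·PV
  1     2,437.50     2,219.9454     2,219.9454
  2     2,875.00     2,384.6968     4,769.3936
  3     2,875.00     2,171.8550     6,515.5650
  4     2,875.00     1,978.0100     7,912.0401
  5     2,875.00     1,801.4663     9,007.3316
  6     2,875.00     1,640.6797     9,844.0783
  7     2,875.00     1,494.2438    10,459.7067
  8     2,875.00     1,360.8778    10,887.0224
  9     2,875.00     1,239.4151    11,154.7360
  10   27,875.00    10,944.3878   109,443.8784
  Σ                 27,235.5778   182,213.6975
P = 27,235.5778; Macaulay duration = 182,213.6975 / 27,235.5778 = 6.69028 years.
Modified duration = D_Mac / (1 + y) = 6.69028 / 1.098 = 6.09315 years.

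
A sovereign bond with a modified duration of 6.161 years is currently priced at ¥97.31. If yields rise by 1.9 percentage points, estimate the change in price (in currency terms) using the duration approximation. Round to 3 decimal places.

-¥11.391

Duration approximation: ΔP/P ≈ -D_mod · Δy = -6.161 × (+0.019) = -0.117059.
ΔP ≈ 97.31 × (-0.117059) = -11.39101129.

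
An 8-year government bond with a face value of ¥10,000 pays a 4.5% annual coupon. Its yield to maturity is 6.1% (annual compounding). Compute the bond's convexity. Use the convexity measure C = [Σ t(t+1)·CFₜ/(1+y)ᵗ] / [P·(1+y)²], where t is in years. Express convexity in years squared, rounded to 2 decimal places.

51.59

With y = 0.061:
  t   CF        PV=CF/(1+0.061)^t    t·PV        t(t+1)·PV
  1       450.00       424.1282       424.1282         848.2564
  2       450.00       399.7438       799.4876       2,398.4629
  3       450.00       376.7614     1,130.2841       4,521.1364
  4       450.00       355.1003     1,420.4010       7,102.0050
  5       450.00       334.6845     1,673.4225      10,040.5349
  6       450.00       315.4425     1,892.6550      13,248.5851
  7       450.00       297.3068     2,081.1475      16,649.1802
  8    10,450.00     6,507.1860    52,057.4878     468,517.3904
  Σ                  9,010.3534    61,479.0137     523,325.5512
P = 9,010.3534.
Convexity = Σ t(t+1)·PV / [P·(1+y)²] = 523,325.5512 / (9,010.3534 × 1.125721) = 51.59402.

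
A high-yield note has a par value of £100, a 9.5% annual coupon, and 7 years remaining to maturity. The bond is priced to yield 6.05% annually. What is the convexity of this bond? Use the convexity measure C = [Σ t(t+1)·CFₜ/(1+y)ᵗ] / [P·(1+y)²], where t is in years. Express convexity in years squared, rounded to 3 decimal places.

36.335

With y = 0.0605:
  t   CF        PV=CF/(1+0.0605)^t    t·PV        t(t+1)·PV
  1         9.50         8.9580         8.9580          17.9161
  2         9.50         8.4470        16.8940          50.6820
  3         9.50         7.9651        23.8953          95.5813
  4         9.50         7.5107        30.0428         150.2142
  5         9.50         7.0822        35.4112         212.4670
  6         9.50         6.6782        40.0692         280.4845
  7       109.50        72.5838       508.0863       4,064.6901
  Σ                    119.2250       663.3568       4,872.0351
P = 119.2250.
Convexity = Σ t(t+1)·PV / [P·(1+y)²] = 4,872.0351 / (119.2250 × 1.124660) = 36.33470.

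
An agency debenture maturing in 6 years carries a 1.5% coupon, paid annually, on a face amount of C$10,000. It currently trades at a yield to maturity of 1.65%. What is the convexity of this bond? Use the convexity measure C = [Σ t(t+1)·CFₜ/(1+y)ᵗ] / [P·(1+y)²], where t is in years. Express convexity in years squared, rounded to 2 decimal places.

With y = 0.0165:
  t   CF        PV=CF/(1+0.0165)^t    t·PV        t(t+1)·PV
  1       150.00       147.5652       147.5652         295.1303
  2       150.00       145.1699       290.3397         871.0192
  3       150.00       142.8134       428.4403       1,713.7614
  4       150.00       140.4953       561.9811       2,809.9056
  5       150.00       138.2147       691.0737       4,146.4420
  6    10,150.00     9,200.7185    55,204.3111     386,430.1778
  Σ                  9,914.9770    57,323.7112     396,266.4364
P = 9,914.9770.
Convexity = Σ t(t+1)·PV / [P·(1+y)²] = 396,266.4364 / (9,914.9770 × 1.033272) = 38.67950.

38.68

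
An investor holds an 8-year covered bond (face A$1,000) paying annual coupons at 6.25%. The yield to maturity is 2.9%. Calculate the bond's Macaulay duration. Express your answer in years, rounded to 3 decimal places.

6.699 years

Periodic yield y = 0.029. Discount each cash flow and weight by its year:
  t   CF        PV=CF/(1+0.029)^t    t·PV
  1        62.50        60.7386        60.7386
  2        62.50        59.0268       118.0536
  3        62.50        57.3633       172.0898
  4        62.50        55.7466       222.9865
  5        62.50        54.1755       270.8776
  6        62.50        52.6487       315.8923
  7        62.50        51.1649       358.1545
  8     1,062.50       845.2904     6,762.3233
  Σ                  1,236.1549     8,281.1162
Price P = Σ PV = 1,236.1549.
Macaulay duration = Σ(t·PV) / P = 8,281.1162 / 1,236.1549 = 6.69909 years.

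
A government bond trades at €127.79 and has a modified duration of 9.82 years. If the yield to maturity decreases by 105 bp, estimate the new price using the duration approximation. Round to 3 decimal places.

€140.966

Duration approximation: ΔP/P ≈ -D_mod · Δy = -9.82 × (-0.0105) = +0.103110.
New price ≈ 127.79 × (1 + 0.103110) = 140.9664269.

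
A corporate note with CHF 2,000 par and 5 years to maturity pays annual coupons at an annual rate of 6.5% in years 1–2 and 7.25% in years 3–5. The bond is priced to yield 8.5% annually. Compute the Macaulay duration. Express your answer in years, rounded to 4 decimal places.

Periodic yield y = 0.085. Discount each cash flow and weight by its year:
  t   CF        PV=CF/(1+0.085)^t    t·PV
  1       130.00       119.8157       119.8157
  2       130.00       110.4292       220.8584
  3       145.00       113.5217       340.5650
  4       145.00       104.6283       418.5131
  5     2,145.00     1,426.5224     7,132.6122
  Σ                  1,874.9172     8,232.3643
Price P = Σ PV = 1,874.9172.
Macaulay duration = Σ(t·PV) / P = 8,232.3643 / 1,874.9172 = 4.39079 years.

4.3908 years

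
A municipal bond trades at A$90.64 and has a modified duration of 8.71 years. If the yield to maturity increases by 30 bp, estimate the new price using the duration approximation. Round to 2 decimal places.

Duration approximation: ΔP/P ≈ -D_mod · Δy = -8.71 × (+0.003) = -0.026130.
New price ≈ 90.64 × (1 - 0.026130) = 88.2715768.

A$88.27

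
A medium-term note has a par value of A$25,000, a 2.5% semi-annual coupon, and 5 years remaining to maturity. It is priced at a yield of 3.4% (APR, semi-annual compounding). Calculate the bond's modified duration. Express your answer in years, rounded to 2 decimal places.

Periodic yield y = 0.017. First find Macaulay duration:
  t   CF        PV=CF/(1+0.017)^t    t·PV
  1       312.50       307.2763       307.2763
  2       312.50       302.1399       604.2798
  3       312.50       297.0894       891.2682
  4       312.50       292.1233     1,168.4932
  5       312.50       287.2402     1,436.2011
  6       312.50       282.4388     1,694.6326
  7       312.50       277.7176     1,944.0230
  8       312.50       273.0753     2,184.6023
  9       312.50       268.5106     2,416.5955
  10   25,312.50    21,385.8005   213,858.0051
  Σ                 23,973.4119   226,505.3771
P = 23,973.4119; Macaulay duration = 226,505.3771 / 23,973.4119 = 9.44819 half-year periods = 4.72410 years.
Modified duration = D_Mac / (1 + y) = 4.72410 / 1.017 = 4.64513 years.

4.65 years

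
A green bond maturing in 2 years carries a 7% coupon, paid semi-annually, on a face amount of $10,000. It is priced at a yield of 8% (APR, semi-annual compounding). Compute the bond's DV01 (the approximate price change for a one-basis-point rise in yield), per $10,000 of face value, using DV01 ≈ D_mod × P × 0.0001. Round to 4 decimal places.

Periodic yield y = 0.04.
  t   CF        PV=CF/(1+0.04)^t    t·PV
  1       350.00       336.5385       336.5385
  2       350.00       323.5947       647.1893
  3       350.00       311.1487       933.4462
  4    10,350.00     8,847.2234    35,388.8935
  Σ                  9,818.5052    37,306.0675
P = 9,818.5052; D_Mac = 3.79957 half-year periods = 1.89978 yrs; D_mod = 1.82671 yrs.
DV01 ≈ 1.82671 × 9,818.5052 × 0.0001 = 1.793561.

$1.7936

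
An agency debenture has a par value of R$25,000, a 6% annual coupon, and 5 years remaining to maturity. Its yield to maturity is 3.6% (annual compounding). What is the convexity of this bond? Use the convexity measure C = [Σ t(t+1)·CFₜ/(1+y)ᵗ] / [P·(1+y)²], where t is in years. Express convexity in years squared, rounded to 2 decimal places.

24.20

With y = 0.036:
  t   CF        PV=CF/(1+0.036)^t    t·PV        t(t+1)·PV
  1     1,500.00     1,447.8764     1,447.8764       2,895.7529
  2     1,500.00     1,397.5641     2,795.1283       8,385.3848
  3     1,500.00     1,349.0001     4,047.0004      16,188.0016
  4     1,500.00     1,302.1237     5,208.4947      26,042.4736
  5    26,500.00    22,204.8118   111,024.0591     666,144.3544
  Σ                 27,701.3762   124,522.5589     719,655.9674
P = 27,701.3762.
Convexity = Σ t(t+1)·PV / [P·(1+y)²] = 719,655.9674 / (27,701.3762 × 1.073296) = 24.20494.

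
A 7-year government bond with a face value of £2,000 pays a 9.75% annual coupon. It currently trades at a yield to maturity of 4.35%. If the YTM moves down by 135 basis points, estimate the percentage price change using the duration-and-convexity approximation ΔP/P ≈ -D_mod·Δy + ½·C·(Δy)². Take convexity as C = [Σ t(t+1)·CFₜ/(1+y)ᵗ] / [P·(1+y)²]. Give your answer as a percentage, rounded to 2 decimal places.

+7.61%

With y = 0.0435:
  t   CF        PV=CF/(1+0.0435)^t    t·PV        t(t+1)·PV
  1       195.00       186.8711       186.8711         373.7422
  2       195.00       179.0811       358.1622       1,074.4865
  3       195.00       171.6158       514.8474       2,059.3895
  4       195.00       164.4617       657.8468       3,289.2342
  5       195.00       157.6059       788.0293       4,728.1756
  6       195.00       151.0358       906.2148       6,343.5035
  7     2,195.00     1,629.2486    11,404.7400      91,237.9204
  Σ                  2,639.9199    14,816.7116     109,106.4519
P = 2,639.9199; D_Mac = 5.61256 yrs; D_mod = 5.37859 yrs; C = 37.95550.
Duration effect: -5.37859 × (-0.0135) = +0.072611
Convexity effect: 0.5 × 37.95550 × (-0.0135)² = +0.0034587
ΔP/P ≈ +0.072611 + 0.0034587 = +0.076070 = +7.6070%.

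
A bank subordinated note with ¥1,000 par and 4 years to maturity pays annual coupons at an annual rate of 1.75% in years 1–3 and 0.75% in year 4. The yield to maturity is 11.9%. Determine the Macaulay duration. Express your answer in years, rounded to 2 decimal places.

3.87 years

Periodic yield y = 0.119. Discount each cash flow and weight by its year:
  t   CF        PV=CF/(1+0.119)^t    t·PV
  1        17.50        15.6390        15.6390
  2        17.50        13.9758        27.9517
  3        17.50        12.4896        37.4687
  4     1,007.50       642.5763     2,570.3052
  Σ                    684.6807     2,651.3646
Price P = Σ PV = 684.6807.
Macaulay duration = Σ(t·PV) / P = 2,651.3646 / 684.6807 = 3.87241 years.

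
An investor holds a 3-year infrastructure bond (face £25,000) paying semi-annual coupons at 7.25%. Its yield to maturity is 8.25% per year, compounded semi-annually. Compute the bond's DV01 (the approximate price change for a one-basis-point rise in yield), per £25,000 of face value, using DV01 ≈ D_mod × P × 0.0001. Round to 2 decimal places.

£6.42

Periodic yield y = 0.04125.
  t   CF        PV=CF/(1+0.04125)^t    t·PV
  1       906.25       870.3481       870.3481
  2       906.25       835.8686     1,671.7371
  3       906.25       802.7549     2,408.2648
  4       906.25       770.9531     3,083.8124
  5       906.25       740.4111     3,702.0557
  6    25,906.25    20,327.0552   121,962.3310
  Σ                 24,347.3910   133,698.5491
P = 24,347.3910; D_Mac = 5.49129 half-year periods = 2.74564 yrs; D_mod = 2.63687 yrs.
DV01 ≈ 2.63687 × 24,347.3910 × 0.0001 = 6.420098.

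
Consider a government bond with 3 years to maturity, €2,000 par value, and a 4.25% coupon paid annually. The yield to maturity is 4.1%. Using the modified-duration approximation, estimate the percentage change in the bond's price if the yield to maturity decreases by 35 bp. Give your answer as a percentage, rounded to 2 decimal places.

+0.97%

Periodic yield y = 0.041. Modified duration first:
  t   CF        PV=CF/(1+0.041)^t    t·PV
  1        85.00        81.6523        81.6523
  2        85.00        78.4364       156.8727
  3     2,085.00     1,848.2209     5,544.6626
  Σ                  2,008.3095     5,783.1876
P = 2,008.3095; D_Mac = 2.87963 yrs; D_mod = 2.87963/(1+0.041) = 2.76621 yrs.
ΔP/P ≈ -D_mod · Δy = -2.76621 × (-0.0035) = +0.009682 = +0.9682%.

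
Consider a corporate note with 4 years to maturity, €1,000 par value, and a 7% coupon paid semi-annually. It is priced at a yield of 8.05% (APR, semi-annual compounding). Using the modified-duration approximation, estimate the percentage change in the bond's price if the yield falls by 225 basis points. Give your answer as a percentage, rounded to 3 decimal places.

Periodic yield y = 0.04025. Modified duration first:
  t   CF        PV=CF/(1+0.04025)^t    t·PV
  1        35.00        33.6458        33.6458
  2        35.00        32.3439        64.6878
  3        35.00        31.0924        93.2773
  4        35.00        29.8894       119.5576
  5        35.00        28.7329       143.6645
  6        35.00        27.6211       165.7269
  7        35.00        26.5524       185.8669
  8     1,035.00       754.8116     6,038.4926
  Σ                    964.6896     6,844.9194
P = 964.6896; D_Mac = 7.09546 half-year periods = 3.54773 yrs; D_mod = 3.54773/(1+0.04025) = 3.41046 yrs.
ΔP/P ≈ -D_mod · Δy = -3.41046 × (-0.0225) = +0.076735 = +7.6735%.

+7.674%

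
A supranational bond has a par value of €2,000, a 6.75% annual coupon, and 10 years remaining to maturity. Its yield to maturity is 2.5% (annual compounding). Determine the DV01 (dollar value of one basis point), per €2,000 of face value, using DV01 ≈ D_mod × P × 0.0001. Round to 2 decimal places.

Periodic yield y = 0.025.
  t   CF        PV=CF/(1+0.025)^t    t·PV
  1       135.00       131.7073       131.7073
  2       135.00       128.4949       256.9899
  3       135.00       125.3609       376.0828
  4       135.00       122.3033       489.2133
  5       135.00       119.3203       596.6016
  6       135.00       116.4101       698.4605
  7       135.00       113.5708       794.9956
  8       135.00       110.8008       886.4063
  9       135.00       108.0983       972.8850
  10    2,135.00     1,667.8586    16,678.5859
  Σ                  2,743.9254    21,881.9282
P = 2,743.9254; D_Mac = 7.97468 yrs; D_mod = 7.78018 yrs.
DV01 ≈ 7.78018 × 2,743.9254 × 0.0001 = 2.134822.

€2.13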